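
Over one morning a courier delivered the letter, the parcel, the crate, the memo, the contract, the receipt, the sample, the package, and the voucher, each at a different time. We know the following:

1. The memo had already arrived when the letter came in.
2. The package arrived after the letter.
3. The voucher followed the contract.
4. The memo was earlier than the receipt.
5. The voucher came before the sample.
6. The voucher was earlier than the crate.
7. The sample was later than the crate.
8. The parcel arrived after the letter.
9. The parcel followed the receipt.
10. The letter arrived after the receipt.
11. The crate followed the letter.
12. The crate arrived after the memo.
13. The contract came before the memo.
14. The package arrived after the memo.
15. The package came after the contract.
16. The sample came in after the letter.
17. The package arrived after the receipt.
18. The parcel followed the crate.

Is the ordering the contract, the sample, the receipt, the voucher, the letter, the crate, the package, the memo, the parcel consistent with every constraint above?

The constraints require the voucher before the sample, but in the proposed sequence the sample appears ahead of the voucher. That one violation is enough.

no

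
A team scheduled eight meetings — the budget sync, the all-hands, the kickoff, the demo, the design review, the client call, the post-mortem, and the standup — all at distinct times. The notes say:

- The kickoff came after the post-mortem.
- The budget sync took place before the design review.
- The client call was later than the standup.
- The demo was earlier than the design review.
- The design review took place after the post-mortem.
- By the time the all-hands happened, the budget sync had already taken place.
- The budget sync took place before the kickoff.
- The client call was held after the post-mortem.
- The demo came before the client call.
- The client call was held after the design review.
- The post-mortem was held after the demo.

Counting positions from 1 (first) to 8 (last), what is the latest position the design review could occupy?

The design review must come before the client call — 1 meeting forced after it.
Everything else can be placed before the design review in some valid order, so the design review can sit as late as position 8 − 1 = 7.

7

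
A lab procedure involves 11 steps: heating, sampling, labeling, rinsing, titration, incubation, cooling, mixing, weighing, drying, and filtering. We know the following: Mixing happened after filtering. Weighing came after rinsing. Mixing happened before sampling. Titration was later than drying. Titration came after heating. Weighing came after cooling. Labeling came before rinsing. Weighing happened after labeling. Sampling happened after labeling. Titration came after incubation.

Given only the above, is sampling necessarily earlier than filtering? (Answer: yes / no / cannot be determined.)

no

Tracing the constraints gives filtering → mixing → sampling, so filtering must come before sampling.
That means sampling cannot be before filtering.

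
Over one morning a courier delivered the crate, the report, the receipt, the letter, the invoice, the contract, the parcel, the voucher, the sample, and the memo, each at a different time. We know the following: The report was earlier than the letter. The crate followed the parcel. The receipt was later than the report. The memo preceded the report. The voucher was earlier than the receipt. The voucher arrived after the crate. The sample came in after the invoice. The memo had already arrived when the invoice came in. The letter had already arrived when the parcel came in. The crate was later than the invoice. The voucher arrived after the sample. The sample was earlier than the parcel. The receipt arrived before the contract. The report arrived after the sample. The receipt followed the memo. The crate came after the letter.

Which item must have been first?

The memo has a chain of constraints placing it before every other item, so the memo must be first.

the memo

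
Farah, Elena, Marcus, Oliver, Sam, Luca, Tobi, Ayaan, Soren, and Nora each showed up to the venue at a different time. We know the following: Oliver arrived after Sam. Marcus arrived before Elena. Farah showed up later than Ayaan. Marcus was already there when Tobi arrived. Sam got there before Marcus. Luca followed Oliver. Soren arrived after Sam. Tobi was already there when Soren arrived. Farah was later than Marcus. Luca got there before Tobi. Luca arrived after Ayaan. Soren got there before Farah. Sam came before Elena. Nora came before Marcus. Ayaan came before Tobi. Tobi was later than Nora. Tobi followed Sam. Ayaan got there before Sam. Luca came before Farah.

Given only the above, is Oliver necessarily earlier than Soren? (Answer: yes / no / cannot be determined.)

Chain the constraints: Oliver → Luca → Tobi → Soren. Each link is directly stated, so Oliver comes before Soren.

yes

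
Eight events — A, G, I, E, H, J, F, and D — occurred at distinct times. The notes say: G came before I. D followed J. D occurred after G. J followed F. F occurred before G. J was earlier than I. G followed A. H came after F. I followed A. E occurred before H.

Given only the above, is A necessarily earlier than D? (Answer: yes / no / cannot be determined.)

Chain the constraints: A → G → D. Each link is directly stated, so A comes before D.

yes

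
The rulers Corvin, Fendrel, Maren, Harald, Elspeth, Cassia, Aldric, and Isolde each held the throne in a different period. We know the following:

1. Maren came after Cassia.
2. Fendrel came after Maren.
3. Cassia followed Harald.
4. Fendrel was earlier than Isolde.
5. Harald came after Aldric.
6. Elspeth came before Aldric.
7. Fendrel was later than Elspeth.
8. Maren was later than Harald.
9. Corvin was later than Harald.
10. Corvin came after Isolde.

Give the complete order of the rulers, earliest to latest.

Elspeth, Aldric, Harald, Cassia, Maren, Fendrel, Isolde, Corvin

The constraints fix every adjacent pair, so only one ordering works:
Elspeth → Aldric → Harald → Cassia → Maren → Fendrel → Isolde → Corvin.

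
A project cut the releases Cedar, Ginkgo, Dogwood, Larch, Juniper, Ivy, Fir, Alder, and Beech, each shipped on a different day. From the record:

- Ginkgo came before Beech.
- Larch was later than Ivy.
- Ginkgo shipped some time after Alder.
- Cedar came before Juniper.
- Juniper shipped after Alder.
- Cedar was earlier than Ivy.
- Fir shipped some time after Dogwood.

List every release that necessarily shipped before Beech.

Directly stated before Beech: Ginkgo.
Alder reaches Beech via Alder → Ginkgo → Beech.
No chain forces Cedar (or any of the others) ahead of Beech.

Alder, Ginkgo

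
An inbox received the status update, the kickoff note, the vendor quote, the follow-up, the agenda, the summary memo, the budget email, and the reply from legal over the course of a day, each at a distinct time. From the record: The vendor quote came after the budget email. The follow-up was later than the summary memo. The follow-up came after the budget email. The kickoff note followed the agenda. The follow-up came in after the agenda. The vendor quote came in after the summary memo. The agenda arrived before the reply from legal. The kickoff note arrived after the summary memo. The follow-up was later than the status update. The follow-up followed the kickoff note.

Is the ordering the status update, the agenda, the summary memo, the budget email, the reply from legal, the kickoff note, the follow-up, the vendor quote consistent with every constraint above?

Check each stated constraint against the proposed order — e.g. the agenda is ahead of the follow-up; the status update is ahead of the follow-up. Every pair is in the required order; nothing is violated.

yes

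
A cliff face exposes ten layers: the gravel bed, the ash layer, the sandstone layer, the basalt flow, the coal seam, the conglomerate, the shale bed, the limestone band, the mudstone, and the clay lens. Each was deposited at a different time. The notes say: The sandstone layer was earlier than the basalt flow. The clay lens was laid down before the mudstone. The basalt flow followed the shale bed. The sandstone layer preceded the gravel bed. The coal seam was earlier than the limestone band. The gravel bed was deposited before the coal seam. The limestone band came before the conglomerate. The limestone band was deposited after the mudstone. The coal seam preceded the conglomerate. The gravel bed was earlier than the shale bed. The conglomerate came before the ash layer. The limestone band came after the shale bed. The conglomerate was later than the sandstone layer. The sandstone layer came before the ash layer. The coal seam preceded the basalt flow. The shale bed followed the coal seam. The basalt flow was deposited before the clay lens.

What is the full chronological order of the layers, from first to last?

the sandstone layer, the gravel bed, the coal seam, the shale bed, the basalt flow, the clay lens, the mudstone, the limestone band, the conglomerate, the ash layer

The constraints fix every adjacent pair, so only one ordering works:
the sandstone layer → the gravel bed → the coal seam → the shale bed → the basalt flow → the clay lens → the mudstone → the limestone band → the conglomerate → the ash layer.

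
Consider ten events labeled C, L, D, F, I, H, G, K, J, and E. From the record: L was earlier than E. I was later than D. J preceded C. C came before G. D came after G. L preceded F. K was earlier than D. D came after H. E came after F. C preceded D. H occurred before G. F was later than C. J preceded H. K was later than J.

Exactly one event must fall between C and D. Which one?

Tracing the constraints gives C → G → D, so G sits after C and before D.
No other event is forced both after C and before D.

G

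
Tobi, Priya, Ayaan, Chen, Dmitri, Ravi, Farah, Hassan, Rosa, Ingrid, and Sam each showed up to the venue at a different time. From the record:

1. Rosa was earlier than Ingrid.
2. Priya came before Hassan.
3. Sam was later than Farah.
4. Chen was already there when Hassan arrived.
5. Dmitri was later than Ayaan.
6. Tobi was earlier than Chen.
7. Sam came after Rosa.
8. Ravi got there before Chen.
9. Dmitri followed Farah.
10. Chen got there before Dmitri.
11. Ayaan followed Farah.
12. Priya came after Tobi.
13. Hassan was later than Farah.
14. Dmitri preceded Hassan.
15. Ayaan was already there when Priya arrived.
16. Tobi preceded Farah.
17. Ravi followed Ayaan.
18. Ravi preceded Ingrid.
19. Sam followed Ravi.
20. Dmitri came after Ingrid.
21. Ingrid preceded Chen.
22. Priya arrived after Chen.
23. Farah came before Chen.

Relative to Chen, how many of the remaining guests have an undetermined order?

Forced before Chen: Ayaan, Farah, Ingrid, Ravi, Rosa, and Tobi; forced after Chen: Dmitri, Hassan, and Priya.
That leaves Sam with no forced order relative to Chen — 1.

1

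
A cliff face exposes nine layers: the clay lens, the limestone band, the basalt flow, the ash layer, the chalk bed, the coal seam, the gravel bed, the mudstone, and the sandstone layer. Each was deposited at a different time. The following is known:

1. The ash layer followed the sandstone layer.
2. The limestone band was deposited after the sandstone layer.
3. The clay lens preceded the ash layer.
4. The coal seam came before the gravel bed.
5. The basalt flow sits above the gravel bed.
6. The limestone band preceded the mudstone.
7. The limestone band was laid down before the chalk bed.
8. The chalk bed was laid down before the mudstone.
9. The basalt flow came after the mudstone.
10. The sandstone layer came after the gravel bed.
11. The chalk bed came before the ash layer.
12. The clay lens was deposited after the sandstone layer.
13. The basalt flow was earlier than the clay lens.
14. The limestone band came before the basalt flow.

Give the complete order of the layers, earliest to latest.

the coal seam, the gravel bed, the sandstone layer, the limestone band, the chalk bed, the mudstone, the basalt flow, the clay lens, the ash layer

The constraints fix every adjacent pair, so only one ordering works:
the coal seam → the gravel bed → the sandstone layer → the limestone band → the chalk bed → the mudstone → the basalt flow → the clay lens → the ash layer.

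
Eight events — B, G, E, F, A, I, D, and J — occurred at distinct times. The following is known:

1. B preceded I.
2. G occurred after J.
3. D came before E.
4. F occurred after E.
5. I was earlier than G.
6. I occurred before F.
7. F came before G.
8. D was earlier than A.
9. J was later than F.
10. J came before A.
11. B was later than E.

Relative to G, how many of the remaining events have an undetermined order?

1

Forced before G: B, D, E, F, I, and J.
That leaves A with no forced order relative to G — 1.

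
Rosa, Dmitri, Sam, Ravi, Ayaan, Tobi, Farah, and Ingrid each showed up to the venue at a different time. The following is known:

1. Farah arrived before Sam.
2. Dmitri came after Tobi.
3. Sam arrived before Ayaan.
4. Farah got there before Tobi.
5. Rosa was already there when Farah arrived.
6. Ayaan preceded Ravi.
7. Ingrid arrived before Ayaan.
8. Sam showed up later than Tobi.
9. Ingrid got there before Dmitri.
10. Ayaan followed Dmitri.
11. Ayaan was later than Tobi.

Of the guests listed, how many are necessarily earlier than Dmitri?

Directly stated before Dmitri: Ingrid and Tobi.
Farah reaches Dmitri via Farah → Tobi → Dmitri.
Rosa reaches Dmitri via Rosa → Farah → Tobi → Dmitri.
That's Farah, Ingrid, Rosa, and Tobi — 4 in all.

4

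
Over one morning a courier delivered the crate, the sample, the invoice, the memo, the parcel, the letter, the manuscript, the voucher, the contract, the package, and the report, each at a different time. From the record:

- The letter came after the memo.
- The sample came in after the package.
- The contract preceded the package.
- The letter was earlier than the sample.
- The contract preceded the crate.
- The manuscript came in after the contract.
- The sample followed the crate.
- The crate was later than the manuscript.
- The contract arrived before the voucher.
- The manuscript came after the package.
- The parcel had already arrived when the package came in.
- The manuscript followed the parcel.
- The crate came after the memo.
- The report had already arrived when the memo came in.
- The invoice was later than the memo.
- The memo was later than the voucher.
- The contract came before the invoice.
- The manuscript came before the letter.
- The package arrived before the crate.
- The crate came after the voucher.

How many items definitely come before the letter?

7

Directly stated before the letter: the manuscript and the memo.
The contract reaches the letter via the contract → the manuscript → the letter.
The package reaches the letter via the package → the manuscript → the letter.
The parcel reaches the letter via the parcel → the manuscript → the letter.
Likewise the report and the voucher each reach the letter by chaining the stated constraints.
No chain forces the crate (or any of the others) ahead of the letter.
That's the contract, the manuscript, the memo, the package, the parcel, the report, and the voucher — 7 in all.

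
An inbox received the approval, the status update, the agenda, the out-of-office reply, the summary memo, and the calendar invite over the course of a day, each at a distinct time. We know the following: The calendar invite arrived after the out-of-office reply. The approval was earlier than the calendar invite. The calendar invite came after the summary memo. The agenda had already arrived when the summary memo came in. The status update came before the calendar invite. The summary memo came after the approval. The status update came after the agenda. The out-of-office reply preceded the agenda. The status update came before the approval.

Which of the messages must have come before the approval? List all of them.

the agenda, the out-of-office reply, the status update

Directly stated before the approval: the status update.
The agenda reaches the approval via the agenda → the status update → the approval.
The out-of-office reply reaches the approval via the out-of-office reply → the agenda → the status update → the approval.
No chain forces the summary memo (or any of the others) ahead of the approval.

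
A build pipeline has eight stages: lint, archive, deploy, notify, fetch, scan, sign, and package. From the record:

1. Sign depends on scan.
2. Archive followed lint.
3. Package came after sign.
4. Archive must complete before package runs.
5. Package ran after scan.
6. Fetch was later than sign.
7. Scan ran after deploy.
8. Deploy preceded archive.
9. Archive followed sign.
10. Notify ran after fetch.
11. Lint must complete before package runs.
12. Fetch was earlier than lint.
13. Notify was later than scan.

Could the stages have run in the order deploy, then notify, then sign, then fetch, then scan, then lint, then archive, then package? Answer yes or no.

The constraints require scan before sign, but in the proposed sequence sign appears ahead of scan. That one violation is enough.

no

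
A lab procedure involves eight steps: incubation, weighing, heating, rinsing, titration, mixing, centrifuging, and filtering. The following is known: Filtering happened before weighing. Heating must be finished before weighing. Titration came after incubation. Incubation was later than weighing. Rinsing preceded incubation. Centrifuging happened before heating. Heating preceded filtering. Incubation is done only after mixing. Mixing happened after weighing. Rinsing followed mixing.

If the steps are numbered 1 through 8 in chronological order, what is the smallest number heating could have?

2

Centrifuging must come before heating — 1 forced predecessor.
Nothing else is forced ahead of heating, so its earliest slot is position 1 + 1 = 2.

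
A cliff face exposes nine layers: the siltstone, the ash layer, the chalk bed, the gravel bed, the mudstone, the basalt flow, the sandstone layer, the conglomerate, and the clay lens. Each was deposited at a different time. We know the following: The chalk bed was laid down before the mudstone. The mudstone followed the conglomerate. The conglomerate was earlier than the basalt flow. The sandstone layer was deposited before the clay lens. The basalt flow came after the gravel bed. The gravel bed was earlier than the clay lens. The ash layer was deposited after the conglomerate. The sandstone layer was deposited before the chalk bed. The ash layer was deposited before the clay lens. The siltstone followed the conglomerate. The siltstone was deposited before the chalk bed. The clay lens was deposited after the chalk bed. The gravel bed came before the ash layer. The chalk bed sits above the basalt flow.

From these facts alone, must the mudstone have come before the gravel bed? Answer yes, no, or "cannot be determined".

no

Tracing the constraints gives the gravel bed → the basalt flow → the chalk bed → the mudstone, so the gravel bed must come before the mudstone.
That means the mudstone cannot be before the gravel bed.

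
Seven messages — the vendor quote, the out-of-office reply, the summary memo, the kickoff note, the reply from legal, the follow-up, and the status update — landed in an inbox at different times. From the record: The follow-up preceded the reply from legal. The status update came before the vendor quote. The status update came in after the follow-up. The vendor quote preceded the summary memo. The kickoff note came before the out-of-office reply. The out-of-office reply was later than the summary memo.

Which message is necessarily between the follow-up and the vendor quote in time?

the status update

Tracing the constraints gives the follow-up → the status update → the vendor quote, so the status update sits after the follow-up and before the vendor quote.
No other message is forced both after the follow-up and before the vendor quote.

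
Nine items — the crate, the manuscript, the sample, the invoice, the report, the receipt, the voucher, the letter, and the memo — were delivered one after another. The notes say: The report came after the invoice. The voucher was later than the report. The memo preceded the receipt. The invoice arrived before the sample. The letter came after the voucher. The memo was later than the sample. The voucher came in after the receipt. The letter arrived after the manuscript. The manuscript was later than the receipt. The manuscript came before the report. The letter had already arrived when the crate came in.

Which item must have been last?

the crate

Every other item has a chain of constraints placing it before the crate, so the crate is last.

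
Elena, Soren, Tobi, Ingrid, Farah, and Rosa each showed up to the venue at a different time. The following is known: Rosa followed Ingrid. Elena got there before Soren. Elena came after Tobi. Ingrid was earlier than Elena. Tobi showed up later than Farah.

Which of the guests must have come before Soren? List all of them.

Directly stated before Soren: Elena.
Farah reaches Soren via Farah → Tobi → Elena → Soren.
Ingrid reaches Soren via Ingrid → Elena → Soren.
Tobi reaches Soren via Tobi → Elena → Soren.
No chain forces Rosa ahead of Soren.

Elena, Farah, Ingrid, Tobi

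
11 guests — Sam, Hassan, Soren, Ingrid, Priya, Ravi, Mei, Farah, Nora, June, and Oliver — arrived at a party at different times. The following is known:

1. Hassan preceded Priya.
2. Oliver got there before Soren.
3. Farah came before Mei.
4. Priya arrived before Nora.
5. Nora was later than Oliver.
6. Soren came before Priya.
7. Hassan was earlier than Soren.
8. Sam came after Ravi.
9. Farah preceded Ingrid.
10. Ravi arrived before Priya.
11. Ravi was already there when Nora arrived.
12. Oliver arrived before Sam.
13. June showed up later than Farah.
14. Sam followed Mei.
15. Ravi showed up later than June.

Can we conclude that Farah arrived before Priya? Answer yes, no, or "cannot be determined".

Chain the constraints: Farah → June → Ravi → Priya. Each link is directly stated, so Farah comes before Priya.

yes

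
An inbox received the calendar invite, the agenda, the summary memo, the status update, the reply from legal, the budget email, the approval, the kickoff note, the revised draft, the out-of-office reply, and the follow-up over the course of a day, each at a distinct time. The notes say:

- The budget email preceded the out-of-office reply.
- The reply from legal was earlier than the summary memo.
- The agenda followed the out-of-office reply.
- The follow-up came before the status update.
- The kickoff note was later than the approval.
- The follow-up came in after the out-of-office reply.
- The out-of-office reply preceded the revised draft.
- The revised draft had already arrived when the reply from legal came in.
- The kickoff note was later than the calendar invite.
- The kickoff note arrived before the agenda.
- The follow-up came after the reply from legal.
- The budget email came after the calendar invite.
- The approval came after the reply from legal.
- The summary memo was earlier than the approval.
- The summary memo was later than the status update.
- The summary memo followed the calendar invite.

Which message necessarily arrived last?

Every other message has a chain of constraints placing it before the agenda, so the agenda is last.

the agenda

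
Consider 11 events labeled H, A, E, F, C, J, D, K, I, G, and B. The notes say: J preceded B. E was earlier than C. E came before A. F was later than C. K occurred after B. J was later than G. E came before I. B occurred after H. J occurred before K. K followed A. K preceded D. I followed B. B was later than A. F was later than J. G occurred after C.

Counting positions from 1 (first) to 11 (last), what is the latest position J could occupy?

6

J must come before B, D, F, I, and K — 5 events forced after it.
Everything else can be placed before J in some valid order, so J can sit as late as position 11 − 5 = 6.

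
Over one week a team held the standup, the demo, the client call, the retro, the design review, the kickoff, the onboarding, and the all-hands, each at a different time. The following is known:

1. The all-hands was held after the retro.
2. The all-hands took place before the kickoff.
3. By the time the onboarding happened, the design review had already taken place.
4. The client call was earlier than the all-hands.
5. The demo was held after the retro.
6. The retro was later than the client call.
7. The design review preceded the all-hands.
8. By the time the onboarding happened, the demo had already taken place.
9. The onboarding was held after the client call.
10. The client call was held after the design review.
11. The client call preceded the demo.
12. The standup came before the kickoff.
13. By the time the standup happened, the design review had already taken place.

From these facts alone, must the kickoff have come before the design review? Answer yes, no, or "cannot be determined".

no

Tracing the constraints gives the design review → the all-hands → the kickoff, so the design review must come before the kickoff.
That means the kickoff cannot be before the design review.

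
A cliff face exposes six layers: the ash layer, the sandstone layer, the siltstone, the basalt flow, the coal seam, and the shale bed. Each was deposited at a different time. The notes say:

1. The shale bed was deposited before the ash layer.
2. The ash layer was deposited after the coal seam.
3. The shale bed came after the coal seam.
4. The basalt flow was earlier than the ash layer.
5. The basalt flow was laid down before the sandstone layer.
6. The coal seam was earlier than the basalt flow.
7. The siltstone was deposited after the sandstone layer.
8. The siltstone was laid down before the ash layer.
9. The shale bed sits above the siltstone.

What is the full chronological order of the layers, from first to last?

the coal seam, the basalt flow, the sandstone layer, the siltstone, the shale bed, the ash layer

The constraints fix every adjacent pair, so only one ordering works:
the coal seam → the basalt flow → the sandstone layer → the siltstone → the shale bed → the ash layer.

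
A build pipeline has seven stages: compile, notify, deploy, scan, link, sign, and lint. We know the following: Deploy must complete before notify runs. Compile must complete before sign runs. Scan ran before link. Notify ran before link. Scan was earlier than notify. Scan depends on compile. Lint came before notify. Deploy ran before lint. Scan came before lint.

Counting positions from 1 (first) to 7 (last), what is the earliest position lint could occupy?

Compile, deploy, and scan must all come before lint — 3 forced predecessors.
Nothing else is forced ahead of lint, so its earliest slot is position 3 + 1 = 4.

4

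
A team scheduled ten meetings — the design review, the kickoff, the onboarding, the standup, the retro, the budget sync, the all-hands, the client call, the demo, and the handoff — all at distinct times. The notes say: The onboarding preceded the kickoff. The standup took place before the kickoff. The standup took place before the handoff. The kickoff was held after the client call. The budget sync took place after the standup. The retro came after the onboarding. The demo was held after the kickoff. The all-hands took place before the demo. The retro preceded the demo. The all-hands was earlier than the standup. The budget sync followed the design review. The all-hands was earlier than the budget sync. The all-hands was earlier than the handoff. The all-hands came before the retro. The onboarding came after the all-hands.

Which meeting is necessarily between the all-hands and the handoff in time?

Tracing the constraints gives the all-hands → the standup → the handoff, so the standup sits after the all-hands and before the handoff.
No other meeting is forced both after the all-hands and before the handoff.

the standup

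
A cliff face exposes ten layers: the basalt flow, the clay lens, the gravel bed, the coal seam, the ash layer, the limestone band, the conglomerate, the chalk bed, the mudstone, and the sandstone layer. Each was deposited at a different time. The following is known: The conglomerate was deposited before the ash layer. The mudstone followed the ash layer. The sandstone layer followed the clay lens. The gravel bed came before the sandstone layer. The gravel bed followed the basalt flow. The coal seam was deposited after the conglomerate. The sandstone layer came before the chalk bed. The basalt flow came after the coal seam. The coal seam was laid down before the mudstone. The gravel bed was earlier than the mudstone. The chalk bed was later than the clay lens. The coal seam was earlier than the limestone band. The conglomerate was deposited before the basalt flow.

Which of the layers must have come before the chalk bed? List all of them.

Directly stated before the chalk bed: the clay lens and the sandstone layer.
The basalt flow reaches the chalk bed via the basalt flow → the gravel bed → the sandstone layer → the chalk bed.
The coal seam reaches the chalk bed via the coal seam → the basalt flow → the gravel bed → the sandstone layer → the chalk bed.
The conglomerate reaches the chalk bed via the conglomerate → the basalt flow → the gravel bed → the sandstone layer → the chalk bed.
Likewise the gravel bed reaches the chalk bed by chaining the stated constraints.

the basalt flow, the clay lens, the coal seam, the conglomerate, the gravel bed, the sandstone layer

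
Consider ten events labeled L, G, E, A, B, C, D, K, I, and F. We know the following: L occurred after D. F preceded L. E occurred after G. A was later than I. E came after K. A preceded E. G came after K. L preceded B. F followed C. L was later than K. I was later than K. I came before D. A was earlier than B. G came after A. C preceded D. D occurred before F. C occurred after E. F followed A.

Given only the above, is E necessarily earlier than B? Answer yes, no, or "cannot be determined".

yes

Chain the constraints: E → C → D → L → B. Each link is directly stated, so E comes before B.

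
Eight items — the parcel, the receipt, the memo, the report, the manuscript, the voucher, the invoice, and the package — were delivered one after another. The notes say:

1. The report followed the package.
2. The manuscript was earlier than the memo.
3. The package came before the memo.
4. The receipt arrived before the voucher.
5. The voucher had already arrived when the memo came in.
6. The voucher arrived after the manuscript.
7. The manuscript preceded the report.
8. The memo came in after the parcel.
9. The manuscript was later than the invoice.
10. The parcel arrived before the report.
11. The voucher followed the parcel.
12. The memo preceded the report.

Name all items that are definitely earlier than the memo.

Directly stated before the memo: the manuscript, the package, the parcel, and the voucher.
The invoice reaches the memo via the invoice → the manuscript → the memo.
The receipt reaches the memo via the receipt → the voucher → the memo.
No chain forces the report ahead of the memo.

the invoice, the manuscript, the package, the parcel, the receipt, the voucher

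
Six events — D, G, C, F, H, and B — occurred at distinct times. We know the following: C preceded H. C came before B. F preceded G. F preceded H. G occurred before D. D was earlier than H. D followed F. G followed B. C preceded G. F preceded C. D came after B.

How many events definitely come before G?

Directly stated before G: B, C, and F.
No chain forces D (or any of the others) ahead of G.
That's B, C, and F — 3 in all.

3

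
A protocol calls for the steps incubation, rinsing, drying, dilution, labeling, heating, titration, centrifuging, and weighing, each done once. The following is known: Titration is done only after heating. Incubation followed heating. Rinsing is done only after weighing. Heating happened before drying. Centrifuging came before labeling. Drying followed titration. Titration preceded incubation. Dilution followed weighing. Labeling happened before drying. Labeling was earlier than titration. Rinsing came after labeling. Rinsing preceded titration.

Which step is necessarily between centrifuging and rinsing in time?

Tracing the constraints gives centrifuging → labeling → rinsing, so labeling sits after centrifuging and before rinsing.
No other step is forced both after centrifuging and before rinsing.

labeling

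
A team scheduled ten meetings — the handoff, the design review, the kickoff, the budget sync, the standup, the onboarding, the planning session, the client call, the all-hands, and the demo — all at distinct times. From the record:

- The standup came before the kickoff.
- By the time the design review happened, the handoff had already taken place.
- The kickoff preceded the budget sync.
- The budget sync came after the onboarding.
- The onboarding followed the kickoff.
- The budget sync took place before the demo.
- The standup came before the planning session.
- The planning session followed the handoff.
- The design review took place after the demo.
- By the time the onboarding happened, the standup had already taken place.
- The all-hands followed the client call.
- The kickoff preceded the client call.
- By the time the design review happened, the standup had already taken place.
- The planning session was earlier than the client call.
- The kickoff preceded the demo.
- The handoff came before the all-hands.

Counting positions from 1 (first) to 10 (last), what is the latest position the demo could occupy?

9

The demo must come before the design review — 1 meeting forced after it.
Everything else can be placed before the demo in some valid order, so the demo can sit as late as position 10 − 1 = 9.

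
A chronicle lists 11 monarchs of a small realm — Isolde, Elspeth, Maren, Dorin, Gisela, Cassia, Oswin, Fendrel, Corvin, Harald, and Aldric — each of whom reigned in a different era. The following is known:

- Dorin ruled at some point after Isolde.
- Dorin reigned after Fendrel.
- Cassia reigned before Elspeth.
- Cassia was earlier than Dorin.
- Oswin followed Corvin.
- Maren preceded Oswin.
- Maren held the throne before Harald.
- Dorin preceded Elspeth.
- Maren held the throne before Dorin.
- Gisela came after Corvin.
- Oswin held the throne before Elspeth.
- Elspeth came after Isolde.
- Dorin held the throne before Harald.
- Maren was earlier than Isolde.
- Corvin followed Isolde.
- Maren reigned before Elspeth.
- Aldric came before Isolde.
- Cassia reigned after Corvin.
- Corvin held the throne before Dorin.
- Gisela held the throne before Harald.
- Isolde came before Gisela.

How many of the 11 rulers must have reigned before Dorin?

Directly stated before Dorin: Cassia, Corvin, Fendrel, Isolde, and Maren.
Aldric reaches Dorin via Aldric → Isolde → Dorin.
No chain forces Gisela (or any of the others) ahead of Dorin.
That's Aldric, Cassia, Corvin, Fendrel, Isolde, and Maren — 6 in all.

6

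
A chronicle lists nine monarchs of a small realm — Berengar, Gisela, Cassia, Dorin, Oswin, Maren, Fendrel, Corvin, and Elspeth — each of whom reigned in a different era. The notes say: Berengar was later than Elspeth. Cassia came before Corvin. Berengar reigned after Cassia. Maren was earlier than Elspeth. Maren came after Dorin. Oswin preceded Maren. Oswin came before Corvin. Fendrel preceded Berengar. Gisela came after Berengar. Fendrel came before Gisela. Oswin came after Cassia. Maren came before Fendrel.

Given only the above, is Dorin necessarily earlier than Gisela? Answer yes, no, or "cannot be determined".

Chain the constraints: Dorin → Maren → Fendrel → Gisela. Each link is directly stated, so Dorin comes before Gisela.

yes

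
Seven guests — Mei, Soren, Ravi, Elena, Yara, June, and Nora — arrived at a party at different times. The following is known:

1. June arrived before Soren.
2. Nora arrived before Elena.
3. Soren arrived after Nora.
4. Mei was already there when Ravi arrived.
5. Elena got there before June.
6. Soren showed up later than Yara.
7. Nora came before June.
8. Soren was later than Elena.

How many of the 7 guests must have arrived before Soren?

Directly stated before Soren: Elena, June, Nora, and Yara.
No chain forces Ravi (or any of the others) ahead of Soren.
That's Elena, June, Nora, and Yara — 4 in all.

4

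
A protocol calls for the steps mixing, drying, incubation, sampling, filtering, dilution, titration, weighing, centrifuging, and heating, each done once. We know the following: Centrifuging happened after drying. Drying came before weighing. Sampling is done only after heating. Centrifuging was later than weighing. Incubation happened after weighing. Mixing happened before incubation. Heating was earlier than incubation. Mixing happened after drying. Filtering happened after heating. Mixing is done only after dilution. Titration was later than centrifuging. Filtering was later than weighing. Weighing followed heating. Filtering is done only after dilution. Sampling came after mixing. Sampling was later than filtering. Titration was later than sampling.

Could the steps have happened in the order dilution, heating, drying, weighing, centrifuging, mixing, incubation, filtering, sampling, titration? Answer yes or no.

yes

Check each stated constraint against the proposed order — e.g. heating is ahead of sampling; dilution is ahead of filtering. Every pair is in the required order; nothing is violated.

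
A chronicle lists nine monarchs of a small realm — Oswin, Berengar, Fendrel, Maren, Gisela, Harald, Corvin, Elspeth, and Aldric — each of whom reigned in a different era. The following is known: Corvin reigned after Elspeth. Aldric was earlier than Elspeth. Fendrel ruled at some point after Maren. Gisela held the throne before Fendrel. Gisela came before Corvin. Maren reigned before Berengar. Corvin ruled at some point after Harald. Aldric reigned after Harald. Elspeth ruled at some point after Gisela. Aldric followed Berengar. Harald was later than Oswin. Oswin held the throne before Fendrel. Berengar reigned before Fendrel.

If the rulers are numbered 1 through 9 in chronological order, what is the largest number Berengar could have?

Berengar must come before Aldric, Corvin, Elspeth, and Fendrel — 4 rulers forced after them.
Everything else can be placed before Berengar in some valid order, so Berengar can sit as late as position 9 − 4 = 5.

5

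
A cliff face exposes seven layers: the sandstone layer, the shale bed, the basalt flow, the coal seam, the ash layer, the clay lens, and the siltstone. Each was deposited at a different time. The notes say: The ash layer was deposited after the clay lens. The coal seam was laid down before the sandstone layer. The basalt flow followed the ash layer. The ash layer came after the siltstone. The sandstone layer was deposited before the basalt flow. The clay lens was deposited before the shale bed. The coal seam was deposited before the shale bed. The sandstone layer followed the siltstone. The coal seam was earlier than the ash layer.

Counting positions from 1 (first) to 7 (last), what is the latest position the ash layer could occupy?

6

The ash layer must come before the basalt flow — 1 layer forced after it.
Everything else can be placed before the ash layer in some valid order, so the ash layer can sit as late as position 7 − 1 = 6.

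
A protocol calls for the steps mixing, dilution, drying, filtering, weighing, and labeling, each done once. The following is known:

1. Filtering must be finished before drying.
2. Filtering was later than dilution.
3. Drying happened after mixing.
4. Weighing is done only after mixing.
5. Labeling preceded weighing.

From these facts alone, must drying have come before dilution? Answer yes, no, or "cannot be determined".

Tracing the constraints gives dilution → filtering → drying, so dilution must come before drying.
That means drying cannot be before dilution.

no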